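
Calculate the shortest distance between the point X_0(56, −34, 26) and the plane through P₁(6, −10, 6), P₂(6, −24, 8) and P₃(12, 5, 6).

P₁P₂ = (0, −14, 2) and P₁P₃ = (6, 15, 0), so a normal is n = P₁P₂ × P₁P₃ = (−30, 12, 84).
d = |(-30)·56 + 12·(-34) + 84·26 − 204| / √(900 + 144 + 7056) = |-108| / 90 = 6/5.

6/5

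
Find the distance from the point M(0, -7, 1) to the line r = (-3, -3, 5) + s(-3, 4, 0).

Direction vector d = (-3, 4, 0).
AP = (3, -4, -4), and AP × d = (16, 12, 0).
|AP × d|² = 400 and |d|² = 25, so the distance is √(400/25) = √16 = 4.

4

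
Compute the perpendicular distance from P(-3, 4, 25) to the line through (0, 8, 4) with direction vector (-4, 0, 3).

√241

Direction vector d = (-4, 0, 3).
AP = (-3, -4, 21), and AP × d = (-12, -75, -16).
|AP × d|² = 6025 and |d|² = 25, so the distance is √(6025/25) = √241.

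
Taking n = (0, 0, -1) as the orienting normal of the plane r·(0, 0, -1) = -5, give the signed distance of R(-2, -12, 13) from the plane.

n·R − (-5) = -8.
|n| = 1, so the signed distance is -8/1 = -8.

-8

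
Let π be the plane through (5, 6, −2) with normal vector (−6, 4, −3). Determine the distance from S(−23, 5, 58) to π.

16/√61

The plane has equation n·(r − (5, 6, −2)) = 0, i.e. n·r = 0.
n = (−6, 4, −3); n·P − 0 = -16; |n| = √61; distance = 16/√61 = 16√61/61.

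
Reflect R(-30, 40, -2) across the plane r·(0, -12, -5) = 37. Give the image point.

(-30, -32, -32)

n = (0, -12, -5), |n|² = 169, n·R − 37 = -507, so t = -507/169 = -3.
Foot F = R − (-3)·n = (-30, 4, -17); the reflection is 2F − R = (-30, -32, -32).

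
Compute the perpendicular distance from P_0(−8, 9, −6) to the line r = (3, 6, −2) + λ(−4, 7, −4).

Direction vector d = (−4, 7, −4).
AP = (−11, 3, −4), and AP × d = (16, −28, −65).
|AP × d|² = 5265 and |d|² = 81, so the distance is √(5265/81) = √65.

√65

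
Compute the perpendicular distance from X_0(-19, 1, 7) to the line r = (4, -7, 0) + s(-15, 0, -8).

√353

Direction vector d = (-15, 0, -8).
AP = (-23, 8, 7); AP·d = 289, |AP|² = 642, |d|² = 289.
distance² = |AP|² − (AP·d)²/|d|² = 642 − 83521/289 = 353, so the distance is √353.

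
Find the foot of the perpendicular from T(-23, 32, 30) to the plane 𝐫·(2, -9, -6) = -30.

n = (2, -9, -6), |n|² = 121, and n·T − (-30) = -484.
t = -484/121 = -4, so the foot is T − t·n = (-23, 32, 30) − (-4)·(2, -9, -6) = (-15, -4, 6).

(-15, -4, 6)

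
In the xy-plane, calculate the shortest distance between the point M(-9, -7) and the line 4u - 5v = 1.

d = |4·(-9) + (-5)·(-7) − 1| / √(16 + 25) = |-2|/√41 = 2√41/41.

2√41/41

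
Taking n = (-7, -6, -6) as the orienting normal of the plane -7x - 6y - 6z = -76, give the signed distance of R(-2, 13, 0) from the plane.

n·R − (-76) = 12.
|n| = 11, so the signed distance is 12/11.

12/11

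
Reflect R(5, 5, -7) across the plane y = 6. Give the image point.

n = (0, 1, 0), |n|² = 1, n·R − 6 = -1, so t = -1/1 = -1.
Foot F = R − (-1)·n = (5, 6, -7); the reflection is 2F − R = (5, 7, -7).

(5, 7, -7)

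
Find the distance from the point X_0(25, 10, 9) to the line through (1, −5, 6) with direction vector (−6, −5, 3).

6√5

Direction vector d = (−6, −5, 3).
AP = (24, 15, 3), and AP × d = (60, −90, −30).
|AP × d|² = 12600 and |d|² = 70, so the distance is √(12600/70) = √180 = 6√5.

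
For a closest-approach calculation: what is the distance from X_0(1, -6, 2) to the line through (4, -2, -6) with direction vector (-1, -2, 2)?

2√2

Direction vector d = (-1, -2, 2).
AP = (-3, -4, 8); AP·d = 27, |AP|² = 89, |d|² = 9.
distance² = |AP|² − (AP·d)²/|d|² = 89 − 729/9 = 8, so the distance is 2√2.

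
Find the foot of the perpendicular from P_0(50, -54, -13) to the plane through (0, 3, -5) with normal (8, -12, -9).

(18, -6, 23)

n = (8, -12, -9), |n|² = 289, and n·P_0 − 9 = 1156.
t = 1156/289 = 4, so the foot is P_0 − t·n = (50, -54, -13) − 4·(8, -12, -9) = (18, -6, 23).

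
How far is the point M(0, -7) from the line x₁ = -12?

d = |1·0 + 0·(-7) − (-12)| / √(1 + 0) = |12|/1 = 12.

12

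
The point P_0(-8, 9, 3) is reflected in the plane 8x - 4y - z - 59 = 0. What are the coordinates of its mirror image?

n = (8, -4, -1), |n|² = 81, n·P_0 − 59 = -162, so t = -162/81 = -2.
Foot F = P_0 − (-2)·n = (8, 1, 1); the reflection is 2F − P_0 = (24, -7, -1).

(24, -7, -1)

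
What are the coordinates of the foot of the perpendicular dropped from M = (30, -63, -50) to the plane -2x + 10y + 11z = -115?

(20, -13, 5)

The perpendicular from M has direction n = (-2, 10, 11): r = (30, -63, -50) + λ(-2, 10, 11).
Substitute into the plane: n·(M + λn) = -115 gives -1240 + 225λ = -115, so λ = 5.
Foot = (30, -63, -50) + 5·(-2, 10, 11) = (20, -13, 5).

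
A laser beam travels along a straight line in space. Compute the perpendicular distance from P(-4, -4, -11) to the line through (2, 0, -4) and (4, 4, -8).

√101

A direction vector is d = (2, 4, -4).
AP = (-6, -4, -7); AP·d = 0, |AP|² = 101, |d|² = 36.
distance² = |AP|² − (AP·d)²/|d|² = 101 − 0/36 = 101, so the distance is √101.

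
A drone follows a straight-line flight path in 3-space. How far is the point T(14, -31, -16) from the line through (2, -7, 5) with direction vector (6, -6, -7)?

Direction vector d = (6, -6, -7).
AP = (12, -24, -21), and AP × d = (42, -42, 72).
|AP × d|² = 8712 and |d|² = 121, so the distance is √(8712/121) = √72 = 6√2.

6√2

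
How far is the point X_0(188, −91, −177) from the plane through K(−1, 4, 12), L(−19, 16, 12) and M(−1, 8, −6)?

9

KL = (−18, 12, 0) and KM = (0, 4, −18), so a normal is n = KL × KM = (−216, −324, −72).
n = (−216, −324, −72); n·P − (-1944) = 3564; |n| = 396; distance = 3564/396 = 9.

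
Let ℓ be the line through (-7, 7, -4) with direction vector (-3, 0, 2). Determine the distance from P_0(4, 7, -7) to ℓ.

√13

Direction vector d = (-3, 0, 2).
AP = (11, 0, -3); AP·d = -39, |AP|² = 130, |d|² = 13.
distance² = |AP|² − (AP·d)²/|d|² = 130 − 1521/13 = 13, so the distance is √13.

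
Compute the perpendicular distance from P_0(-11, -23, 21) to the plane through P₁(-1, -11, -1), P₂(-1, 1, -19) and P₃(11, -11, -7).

P₁P₂ = (0, 12, -18) and P₁P₃ = (12, 0, -6), so a normal is n = P₁P₂ × P₁P₃ = (-72, -216, -144).
Then n·(-11, -23, 21) - 2592 = 144.
|n| = √(5184 + 46656 + 20736) = 72√14, so the distance is |144|/(72√14) = 2/√14.

√14/7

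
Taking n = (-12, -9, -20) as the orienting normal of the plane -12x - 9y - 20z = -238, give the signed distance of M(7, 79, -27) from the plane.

-17/25

n·M − (-238) = -17.
|n| = 25, so the signed distance is -17/25.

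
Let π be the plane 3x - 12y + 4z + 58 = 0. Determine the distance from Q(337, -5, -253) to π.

9

Normal vector n = (3, -12, 4), and n·(337, -5, -253) - (-58) = 117.
|n| = √(9 + 144 + 16) = 13, so the distance is |117|/13 = 9.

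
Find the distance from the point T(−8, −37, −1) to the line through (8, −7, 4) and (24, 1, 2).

A direction vector is d = (16, 8, −2).
AP = (−16, −30, −5), and AP × d = (100, −112, 352).
|AP × d|² = 146448 and |d|² = 324, so the distance is √(146448/324) = √452 = 2√113.

2√113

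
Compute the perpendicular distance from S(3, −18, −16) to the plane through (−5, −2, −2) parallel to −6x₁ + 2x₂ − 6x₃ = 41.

Parallel planes share the normal n = (−6, 2, −6); since (−5, −2, −2) lies on the plane, its equation is −6x₁ + 2x₂ − 6x₃ = 38.
Then n·(3, −18, −16) − 38 = 4.
|n| = √(36 + 4 + 36) = 2√19, so the distance is |4|/(2√19) = 2√19/19.

2/√19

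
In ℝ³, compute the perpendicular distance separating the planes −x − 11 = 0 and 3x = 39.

Divide the second equation by -3 to match normals: −x = -13.
With common normal n = (−1, 0, 0) (|n| = 1), the distance is |11 − (-13)|/|n| = 24/1 = 24.

24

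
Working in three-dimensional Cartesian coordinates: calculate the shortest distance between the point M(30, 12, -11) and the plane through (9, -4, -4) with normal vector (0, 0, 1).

7

The plane has equation n·(r − (9, -4, -4)) = 0, i.e. n·r = -4.
Then n·(30, 12, -11) - (-4) = -7.
|n| = √(0 + 0 + 1) = 1, so the distance is |-7|/1 = 7.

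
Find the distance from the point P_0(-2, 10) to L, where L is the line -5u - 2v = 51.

The normal to the line is n = (-5, -2) with |n| = √29.
|n·P_0 − 51| = |-10 − 51| = 61, so the distance is 61/√29.

61√29/29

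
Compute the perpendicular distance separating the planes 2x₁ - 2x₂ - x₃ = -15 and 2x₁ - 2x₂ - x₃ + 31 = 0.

Both planes have normal n = (2, -2, -1), |n| = 3. Any point on the first plane is at distance |(-31) − (-15)|/|n| = 16/3 from the second.

16/3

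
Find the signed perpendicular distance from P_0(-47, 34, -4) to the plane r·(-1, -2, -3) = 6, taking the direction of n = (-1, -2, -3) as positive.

n·P_0 − 6 = -15.
|n| = √14, so the signed distance is -15√14/14.

-15√14/14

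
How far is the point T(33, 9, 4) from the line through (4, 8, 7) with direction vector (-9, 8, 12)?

√562

Direction vector d = (-9, 8, 12).
AP = (29, 1, -3); AP·d = -289, |AP|² = 851, |d|² = 289.
distance² = |AP|² − (AP·d)²/|d|² = 851 − 83521/289 = 562, so the distance is √562.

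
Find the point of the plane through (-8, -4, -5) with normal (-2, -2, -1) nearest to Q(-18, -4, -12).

The perpendicular from Q has direction n = (-2, -2, -1): r = (-18, -4, -12) + t(-2, -2, -1).
Substitute into the plane: n·(Q + tn) = 29 gives 56 + 9t = 29, so t = -3.
Foot = (-18, -4, -12) + (-3)·(-2, -2, -1) = (-12, 2, -9).

(-12, 2, -9)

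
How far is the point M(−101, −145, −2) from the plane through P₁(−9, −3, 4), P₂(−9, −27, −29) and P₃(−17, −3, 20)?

P₁P₂ = (0, −24, −33) and P₁P₃ = (−8, 0, 16), so a normal is n = P₁P₂ × P₁P₃ = (−384, 264, −192).
Then n·(−101, −145, −2) − 1896 = −1008.
|n| = √(147456 + 69696 + 36864) = 504, so the distance is |-1008|/504 = 2.

2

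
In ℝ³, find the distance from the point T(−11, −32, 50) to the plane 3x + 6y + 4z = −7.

Normal vector n = (3, 6, 4), and n·(−11, −32, 50) − (−7) = −18.
|n| = √(9 + 36 + 16) = √61, so the distance is |-18|/√61 = 18√61/61.

18√61/61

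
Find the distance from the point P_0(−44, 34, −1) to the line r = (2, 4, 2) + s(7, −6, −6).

33

Direction vector d = (7, −6, −6).
AP = (−46, 30, −3); AP·d = -484, |AP|² = 3025, |d|² = 121.
distance² = |AP|² − (AP·d)²/|d|² = 3025 − 234256/121 = 1089, so the distance is 33.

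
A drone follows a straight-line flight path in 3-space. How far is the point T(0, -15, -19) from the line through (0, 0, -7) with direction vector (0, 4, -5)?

Direction vector d = (0, 4, -5).
AP = (0, -15, -12), and AP × d = (123, 0, 0).
|AP × d|² = 15129 and |d|² = 41, so the distance is √(15129/41) = √369 = 3√41.

3√41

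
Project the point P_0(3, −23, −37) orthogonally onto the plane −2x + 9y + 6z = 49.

n = (−2, 9, 6), |n|² = 121, and n·P_0 − 49 = -484.
t = -484/121 = -4, so the foot is P_0 − t·n = (3, −23, −37) − (-4)·(−2, 9, 6) = (−5, 13, −13).

(-5, 13, -13)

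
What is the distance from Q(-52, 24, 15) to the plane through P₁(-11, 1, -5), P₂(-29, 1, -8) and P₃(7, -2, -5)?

P₁P₂ = (-18, 0, -3) and P₁P₃ = (18, -3, 0), so a normal is n = P₁P₂ × P₁P₃ = (-9, -54, 54).
d = |(-9)·(-52) + (-54)·24 + 54·15 − (-225)| / √(81 + 2916 + 2916) = |207| / (9√73) = 23/√73.

23√73/73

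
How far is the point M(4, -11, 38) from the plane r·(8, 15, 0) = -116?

n = (8, 15, 0); n·P − (-116) = -17; |n| = 17; distance = 17/17 = 1.

1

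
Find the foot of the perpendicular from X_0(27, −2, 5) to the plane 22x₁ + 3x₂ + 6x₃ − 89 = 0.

(5, -5, -1)

n = (22, 3, 6), |n|² = 529, and n·X_0 − 89 = 529.
t = 529/529 = 1, so the foot is X_0 − t·n = (27, −2, 5) − 1·(22, 3, 6) = (5, −5, −1).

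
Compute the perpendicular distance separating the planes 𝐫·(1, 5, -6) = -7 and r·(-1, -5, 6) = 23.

8√62/31

Divide the second equation by -1 to match normals: x + 5y - 6z = -23.
Both planes have normal n = (1, 5, -6), |n| = √62. Any point on the first plane is at distance |(-23) − (-7)|/|n| = 16/√62 from the second.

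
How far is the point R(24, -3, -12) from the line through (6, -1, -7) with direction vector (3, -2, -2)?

9

Direction vector d = (3, -2, -2).
AP = (18, -2, -5); AP·d = 68, |AP|² = 353, |d|² = 17.
distance² = |AP|² − (AP·d)²/|d|² = 353 − 4624/17 = 81, so the distance is 9.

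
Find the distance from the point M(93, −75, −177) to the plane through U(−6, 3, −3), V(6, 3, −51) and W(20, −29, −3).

UV = (12, 0, −48) and UW = (26, −32, 0), so a normal is n = UV × UW = (−1536, −1248, −384).
Then n·(93, −75, −177) − 6624 = 12096.
|n| = √(2359296 + 1557504 + 147456) = 2016, so the distance is |12096|/2016 = 6.

6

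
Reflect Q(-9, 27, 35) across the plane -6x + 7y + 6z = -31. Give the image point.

n = (-6, 7, 6), |n|² = 121, n·Q − (-31) = 484, so t = 484/121 = 4.
Foot F = Q − 4·n = (15, -1, 11); the reflection is 2F − Q = (39, -29, -13).

(39, -29, -13)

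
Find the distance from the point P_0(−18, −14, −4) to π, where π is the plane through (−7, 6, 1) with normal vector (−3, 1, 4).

7√26/26

The plane has equation n·(r − (−7, 6, 1)) = 0, i.e. n·r = 31.
d = |(-3)·(-18) + 1·(-14) + 4·(-4) − 31| / √(9 + 1 + 16) = |-7| / √26 = 7√26/26.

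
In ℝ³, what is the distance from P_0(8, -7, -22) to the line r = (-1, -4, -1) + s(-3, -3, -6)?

3√35

Direction vector d = (-3, -3, -6).
AP = (9, -3, -21); AP·d = 108, |AP|² = 531, |d|² = 54.
distance² = |AP|² − (AP·d)²/|d|² = 531 − 11664/54 = 315, so the distance is 3√35.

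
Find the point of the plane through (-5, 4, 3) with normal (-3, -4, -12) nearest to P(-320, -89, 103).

The perpendicular from P has direction n = (-3, -4, -12): r = (-320, -89, 103) + μ(-3, -4, -12).
Substitute into the plane: n·(P + μn) = -37 gives 80 + 169μ = -37, so μ = -9/13.
Foot = (-320, -89, 103) + (-9/13)·(-3, -4, -12) = (-4133/13, -1121/13, 1447/13).

(-4133/13, -1121/13, 1447/13)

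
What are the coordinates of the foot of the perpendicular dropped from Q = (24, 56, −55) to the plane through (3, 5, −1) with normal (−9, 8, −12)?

(51, 32, -19)

n = (−9, 8, −12), |n|² = 289, and n·Q − 25 = 867.
t = 867/289 = 3, so the foot is Q − t·n = (24, 56, −55) − 3·(−9, 8, −12) = (51, 32, −19).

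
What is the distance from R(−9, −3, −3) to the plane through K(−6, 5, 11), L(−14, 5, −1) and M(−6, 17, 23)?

KL = (−8, 0, −12) and KM = (0, 12, 12), so a normal is n = KL × KM = (144, 96, −96).
n = (144, 96, −96); n·P − (-1440) = 144; |n| = 48√17; distance = 144/(48√17) = 3√17/17.

3√17/17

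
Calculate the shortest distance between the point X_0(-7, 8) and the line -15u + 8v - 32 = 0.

d = |(-15)·(-7) + 8·8 − 32| / √(225 + 64) = |137|/17 = 137/17.

137/17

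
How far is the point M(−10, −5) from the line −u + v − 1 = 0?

2√2

d = |(-1)·(-10) + 1·(-5) − 1| / √(1 + 1) = |4|/√2 = 2√2.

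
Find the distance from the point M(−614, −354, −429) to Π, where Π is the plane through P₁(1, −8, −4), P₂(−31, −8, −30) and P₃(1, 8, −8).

P₁P₂ = (−32, 0, −26) and P₁P₃ = (0, 16, −4), so a normal is n = P₁P₂ × P₁P₃ = (416, −128, −512).
Then n·(−614, −354, −429) − 3488 = 6048.
|n| = √(173056 + 16384 + 262144) = 672, so the distance is |6048|/672 = 9.

9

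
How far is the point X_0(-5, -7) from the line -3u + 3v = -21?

d = |(-3)·(-5) + 3·(-7) − (-21)| / √(9 + 9) = |15|/(3√2) = 5√2/2.

5/√2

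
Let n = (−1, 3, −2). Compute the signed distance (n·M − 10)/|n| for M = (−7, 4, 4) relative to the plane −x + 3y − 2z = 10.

n·M − 10 = 1.
|n| = √14, so the signed distance is 1/√14.

1/√14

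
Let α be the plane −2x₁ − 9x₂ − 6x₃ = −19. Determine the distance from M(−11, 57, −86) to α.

n = (−2, −9, −6); n·P − (-19) = 44; |n| = 11; distance = 44/11 = 4.

4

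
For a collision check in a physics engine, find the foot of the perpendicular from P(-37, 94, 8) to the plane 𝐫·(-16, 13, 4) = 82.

(27, 42, -8)

The perpendicular from P has direction n = (-16, 13, 4): r = (-37, 94, 8) + μ(-16, 13, 4).
Substitute into the plane: n·(P + μn) = 82 gives 1846 + 441μ = 82, so μ = -4.
Foot = (-37, 94, 8) + (-4)·(-16, 13, 4) = (27, 42, -8).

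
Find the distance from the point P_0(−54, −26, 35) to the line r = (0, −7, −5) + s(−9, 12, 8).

Direction vector d = (−9, 12, 8).
AP = (−54, −19, 40), and AP × d = (−632, 72, −819).
|AP × d|² = 1075369 and |d|² = 289, so the distance is √(1075369/289) = √3721 = 61.

61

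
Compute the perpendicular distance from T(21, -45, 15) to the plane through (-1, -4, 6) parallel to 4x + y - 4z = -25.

√33/3

Parallel planes share the normal n = (4, 1, -4); since (-1, -4, 6) lies on the plane, its equation is 4x + y - 4z = -32.
Then n·(21, -45, 15) - (-32) = 11.
|n| = √(16 + 1 + 16) = √33, so the distance is |11|/√33 = 11/√33.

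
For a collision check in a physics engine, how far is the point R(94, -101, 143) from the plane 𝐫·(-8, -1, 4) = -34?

Normal vector n = (-8, -1, 4), and n·(94, -101, 143) - (-34) = -45.
|n| = √(64 + 1 + 16) = 9, so the distance is |-45|/9 = 5.

5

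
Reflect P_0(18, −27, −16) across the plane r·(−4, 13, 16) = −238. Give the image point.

(10, -1, 16)

n = (−4, 13, 16), |n|² = 441, n·P_0 − (-238) = -441, so t = -441/441 = -1.
Foot F = P_0 − (-1)·n = (14, −14, 0); the reflection is 2F − P_0 = (10, −1, 16).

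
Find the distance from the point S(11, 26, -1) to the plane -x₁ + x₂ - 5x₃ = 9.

Normal vector n = (-1, 1, -5), and n·(11, 26, -1) - 9 = 11.
|n| = √(1 + 1 + 25) = 3√3, so the distance is |11|/(3√3) = 11√3/9.

11/(3√3)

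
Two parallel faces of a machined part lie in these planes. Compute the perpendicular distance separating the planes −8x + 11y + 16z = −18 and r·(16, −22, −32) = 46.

Divide the second equation by -2 to match normals: −8x + 11y + 16z = -23.
With common normal n = (−8, 11, 16) (|n| = 21), the distance is |(-18) − (-23)|/|n| = 5/21.

5/21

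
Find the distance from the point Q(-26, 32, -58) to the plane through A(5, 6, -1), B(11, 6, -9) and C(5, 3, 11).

AB = (6, 0, -8) and AC = (0, -3, 12), so a normal is n = AB × AC = (-24, -72, -18).
Then n·(-26, 32, -58) - (-534) = -102.
|n| = √(576 + 5184 + 324) = 78, so the distance is |-102|/78 = 17/13.

17/13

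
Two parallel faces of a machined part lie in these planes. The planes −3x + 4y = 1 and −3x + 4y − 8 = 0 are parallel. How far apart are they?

7/5

With common normal n = (−3, 4, 0) (|n| = 5), the distance is |1 − 8|/|n| = 7/5.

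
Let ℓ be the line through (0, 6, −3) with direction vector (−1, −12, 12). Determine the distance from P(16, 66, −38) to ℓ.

Direction vector d = (−1, −12, 12).
AP = (16, 60, −35); AP·d = -1156, |AP|² = 5081, |d|² = 289.
distance² = |AP|² − (AP·d)²/|d|² = 5081 − 1336336/289 = 457, so the distance is √457.

√457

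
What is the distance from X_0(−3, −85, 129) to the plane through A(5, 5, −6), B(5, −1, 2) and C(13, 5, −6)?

AB = (0, −6, 8) and AC = (8, 0, 0), so a normal is n = AB × AC = (0, 64, 48).
n = (0, 64, 48); n·P − 32 = 720; |n| = 80; distance = 720/80 = 9.

9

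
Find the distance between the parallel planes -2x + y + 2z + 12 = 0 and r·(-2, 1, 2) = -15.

Both planes have normal n = (-2, 1, 2), |n| = 3. Any point on the first plane is at distance |(-15) − (-12)|/|n| = 3/3 = 1 from the second.

1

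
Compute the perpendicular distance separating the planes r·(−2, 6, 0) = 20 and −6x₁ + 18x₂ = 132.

12/√10

Divide the second equation by 3 to match normals: −2x₁ + 6x₂ = 44.
With common normal n = (−2, 6, 0) (|n| = 2√10), the distance is |20 − 44|/|n| = 24/(2√10) = 12/√10.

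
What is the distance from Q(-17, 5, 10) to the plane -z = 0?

Normal vector n = (0, 0, -1), and n·(-17, 5, 10) - 0 = -10.
|n| = √(0 + 0 + 1) = 1, so the distance is |-10|/1 = 10.

10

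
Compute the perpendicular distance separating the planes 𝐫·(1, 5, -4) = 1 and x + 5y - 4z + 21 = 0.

Both planes have normal n = (1, 5, -4), |n| = √42. Any point on the first plane is at distance |(-21) − 1|/|n| = 22/√42 = 11√42/21 from the second.

22/√42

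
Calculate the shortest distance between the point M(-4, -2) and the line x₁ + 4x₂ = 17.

29/√17

d = |1·(-4) + 4·(-2) − 17| / √(1 + 16) = |-29|/√17 = 29√17/17.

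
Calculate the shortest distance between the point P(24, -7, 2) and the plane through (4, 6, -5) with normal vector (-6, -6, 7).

The plane has equation n·(r − (4, 6, -5)) = 0, i.e. n·r = -95.
Then n·(24, -7, 2) - (-95) = 7.
|n| = √(36 + 36 + 49) = 11, so the distance is |7|/11 = 7/11.

7/11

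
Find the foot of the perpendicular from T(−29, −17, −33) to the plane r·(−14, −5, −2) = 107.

n = (−14, −5, −2), |n|² = 225, and n·T − 107 = 450.
t = 450/225 = 2, so the foot is T − t·n = (−29, −17, −33) − 2·(−14, −5, −2) = (−1, −7, −29).

(-1, -7, -29)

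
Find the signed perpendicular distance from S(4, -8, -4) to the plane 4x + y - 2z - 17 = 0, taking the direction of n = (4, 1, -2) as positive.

n·S − 17 = -1.
|n| = √21, so the signed distance is -√21/21.

-√21/21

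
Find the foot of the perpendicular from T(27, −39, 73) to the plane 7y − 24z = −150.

(27, -18, 1)

n = (0, 7, −24), |n|² = 625, and n·T − (-150) = -1875.
t = -1875/625 = -3, so the foot is T − t·n = (27, −39, 73) − (-3)·(0, 7, −24) = (27, −18, 1).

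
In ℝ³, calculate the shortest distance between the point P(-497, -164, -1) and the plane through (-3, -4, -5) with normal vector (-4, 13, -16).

8

The plane has equation n·(r − (-3, -4, -5)) = 0, i.e. n·r = 40.
d = |(-4)·(-497) + 13·(-164) + (-16)·(-1) − 40| / √(16 + 169 + 256) = |-168| / 21 = 8.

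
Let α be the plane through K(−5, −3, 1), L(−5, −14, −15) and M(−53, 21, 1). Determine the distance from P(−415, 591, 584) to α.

9

KL = (0, −11, −16) and KM = (−48, 24, 0), so a normal is n = KL × KM = (384, 768, −528).
d = |384·(-415) + 768·591 + (-528)·584 − (-4752)| / √(147456 + 589824 + 278784) = |-9072| / 1008 = 9.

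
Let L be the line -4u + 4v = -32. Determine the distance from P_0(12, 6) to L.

The normal to the line is n = (-4, 4) with |n| = 4√2.
|n·P_0 − (-32)| = |-24 − (-32)| = 8, so the distance is 8/(4√2) = √2.

√2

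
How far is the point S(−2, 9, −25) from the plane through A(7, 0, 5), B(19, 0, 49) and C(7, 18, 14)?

9/23

AB = (12, 0, 44) and AC = (0, 18, 9), so a normal is n = AB × AC = (−792, −108, 216).
Then n·(−2, 9, −25) − (−4464) = −324.
|n| = √(627264 + 11664 + 46656) = 828, so the distance is |-324|/828 = 9/23.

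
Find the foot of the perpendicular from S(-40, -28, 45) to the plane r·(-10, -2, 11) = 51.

The perpendicular from S has direction n = (-10, -2, 11): r = (-40, -28, 45) + t(-10, -2, 11).
Substitute into the plane: n·(S + tn) = 51 gives 951 + 225t = 51, so t = -4.
Foot = (-40, -28, 45) + (-4)·(-10, -2, 11) = (0, -20, 1).

(0, -20, 1)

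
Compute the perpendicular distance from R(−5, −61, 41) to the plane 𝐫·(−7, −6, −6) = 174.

d = |(-7)·(-5) + (-6)·(-61) + (-6)·41 − 174| / √(49 + 36 + 36) = |-19| / 11 = 19/11.

19/11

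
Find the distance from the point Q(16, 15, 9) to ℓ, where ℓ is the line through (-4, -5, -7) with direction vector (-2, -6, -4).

4√10

Direction vector d = (-2, -6, -4).
AP = (20, 20, 16); AP·d = -224, |AP|² = 1056, |d|² = 56.
distance² = |AP|² − (AP·d)²/|d|² = 1056 − 50176/56 = 160, so the distance is 4√10.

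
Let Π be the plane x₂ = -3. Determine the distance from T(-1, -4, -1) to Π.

n = (0, 1, 0); n·P − (-3) = -1; |n| = 1; distance = 1/1 = 1.

1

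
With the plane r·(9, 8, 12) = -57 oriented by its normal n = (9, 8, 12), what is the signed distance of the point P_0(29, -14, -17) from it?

n·P_0 − (-57) = 2.
|n| = 17, so the signed distance is 2/17.

2/17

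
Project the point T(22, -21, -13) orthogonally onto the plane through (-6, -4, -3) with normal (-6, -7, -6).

The perpendicular from T has direction n = (-6, -7, -6): r = (22, -21, -13) + t(-6, -7, -6).
Substitute into the plane: n·(T + tn) = 82 gives 93 + 121t = 82, so t = -1/11.
Foot = (22, -21, -13) + (-1/11)·(-6, -7, -6) = (248/11, -224/11, -137/11).

(248/11, -224/11, -137/11)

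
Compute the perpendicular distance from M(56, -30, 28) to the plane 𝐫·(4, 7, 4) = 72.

Normal vector n = (4, 7, 4), and n·(56, -30, 28) - 72 = 54.
|n| = √(16 + 49 + 16) = 9, so the distance is |54|/9 = 6.

6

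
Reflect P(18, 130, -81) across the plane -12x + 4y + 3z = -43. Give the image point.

n = (-12, 4, 3), |n|² = 169, n·P − (-43) = 104, so t = 104/169 = 8/13.
Foot F = P − (8/13)·n = (330/13, 1658/13, -1077/13); the reflection is 2F − P = (426/13, 1626/13, -1101/13).

(426/13, 1626/13, -1101/13)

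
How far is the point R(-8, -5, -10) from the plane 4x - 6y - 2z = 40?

11/√14

n = (4, -6, -2); n·P − 40 = -22; |n| = 2√14; distance = 22/(2√14) = 11/√14.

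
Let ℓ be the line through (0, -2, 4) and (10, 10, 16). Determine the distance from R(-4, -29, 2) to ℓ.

19

A direction vector is d = (10, 12, 12).
AP = (-4, -27, -2); AP·d = -388, |AP|² = 749, |d|² = 388.
distance² = |AP|² − (AP·d)²/|d|² = 749 − 150544/388 = 361, so the distance is 19.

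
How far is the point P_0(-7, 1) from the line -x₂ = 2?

3

d = |0·(-7) + (-1)·1 − 2| / √(0 + 1) = |-3|/1 = 3.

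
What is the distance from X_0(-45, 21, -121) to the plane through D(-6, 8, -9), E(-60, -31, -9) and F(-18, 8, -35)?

3

DE = (-54, -39, 0) and DF = (-12, 0, -26), so a normal is n = DE × DF = (1014, -1404, -468).
d = |1014·(-45) + (-1404)·21 + (-468)·(-121) − (-13104)| / √(1028196 + 1971216 + 219024) = |-5382| / 1794 = 3.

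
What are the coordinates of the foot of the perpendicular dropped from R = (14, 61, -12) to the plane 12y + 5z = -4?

n = (0, 12, 5), |n|² = 169, and n·R − (-4) = 676.
t = 676/169 = 4, so the foot is R − t·n = (14, 61, -12) − 4·(0, 12, 5) = (14, 13, -32).

(14, 13, -32)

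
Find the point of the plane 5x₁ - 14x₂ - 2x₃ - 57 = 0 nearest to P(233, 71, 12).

The perpendicular from P has direction n = (5, -14, -2): r = (233, 71, 12) + t(5, -14, -2).
Substitute into the plane: n·(P + tn) = 57 gives 147 + 225t = 57, so t = -2/5.
Foot = (233, 71, 12) + (-2/5)·(5, -14, -2) = (231, 383/5, 64/5).

(231, 383/5, 64/5)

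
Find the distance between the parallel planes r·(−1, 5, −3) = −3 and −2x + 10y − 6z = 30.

Divide the second equation by 2 to match normals: −x + 5y − 3z = 15.
With common normal n = (−1, 5, −3) (|n| = √35), the distance is |(-3) − 15|/|n| = 18/√35 = 18√35/35.

18√35/35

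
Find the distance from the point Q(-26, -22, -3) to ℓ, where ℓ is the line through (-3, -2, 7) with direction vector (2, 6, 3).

Direction vector d = (2, 6, 3).
AP = (-23, -20, -10), and AP × d = (0, 49, -98).
|AP × d|² = 12005 and |d|² = 49, so the distance is √(12005/49) = √245 = 7√5.

7√5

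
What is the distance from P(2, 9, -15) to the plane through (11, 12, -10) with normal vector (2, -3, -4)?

The plane has equation n·(r − (11, 12, -10)) = 0, i.e. n·r = 26.
Then n·(2, 9, -15) - 26 = 11.
|n| = √(4 + 9 + 16) = √29, so the distance is |11|/√29 = 11√29/29.

11√29/29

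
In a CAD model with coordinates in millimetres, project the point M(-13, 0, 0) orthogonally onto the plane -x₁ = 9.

n = (-1, 0, 0), |n|² = 1, and n·M − 9 = 4.
t = 4/1 = 4, so the foot is M − t·n = (-13, 0, 0) − 4·(-1, 0, 0) = (-9, 0, 0).

(-9, 0, 0)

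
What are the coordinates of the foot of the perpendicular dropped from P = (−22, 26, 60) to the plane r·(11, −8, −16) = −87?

The perpendicular from P has direction n = (11, −8, −16): r = (−22, 26, 60) + t(11, −8, −16).
Substitute into the plane: n·(P + tn) = -87 gives -1410 + 441t = -87, so t = 3.
Foot = (−22, 26, 60) + 3·(11, −8, −16) = (11, 2, 12).

(11, 2, 12)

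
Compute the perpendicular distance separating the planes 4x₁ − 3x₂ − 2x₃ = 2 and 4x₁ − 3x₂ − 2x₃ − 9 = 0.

With common normal n = (4, −3, −2) (|n| = √29), the distance is |2 − 9|/|n| = 7/√29.

7/√29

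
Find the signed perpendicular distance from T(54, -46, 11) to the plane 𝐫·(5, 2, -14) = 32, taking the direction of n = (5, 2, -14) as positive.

n·T − 32 = -8.
|n| = 15, so the signed distance is -8/15.

-8/15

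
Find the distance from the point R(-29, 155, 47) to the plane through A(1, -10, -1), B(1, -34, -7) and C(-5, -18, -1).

AB = (0, -24, -6) and AC = (-6, -8, 0), so a normal is n = AB × AC = (-48, 36, -144).
n = (-48, 36, -144); n·P − (-264) = 468; |n| = 156; distance = 468/156 = 3.

3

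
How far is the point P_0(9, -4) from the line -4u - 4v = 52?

The normal to the line is n = (-4, -4) with |n| = 4√2.
|n·P_0 − 52| = |-20 − 52| = 72, so the distance is 72/(4√2) = 9√2.

9√2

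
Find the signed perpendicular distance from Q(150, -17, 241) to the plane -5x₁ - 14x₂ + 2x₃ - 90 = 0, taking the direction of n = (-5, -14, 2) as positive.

n·Q − 90 = -120.
|n| = 15, so the signed distance is -120/15 = -8.

-8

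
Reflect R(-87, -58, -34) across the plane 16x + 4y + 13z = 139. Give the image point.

With n = (16, 4, 13), the signed offset is (n·R − 139)/|n|² = -2205/441 = -5.
R' = R − 2t·n = (-87, -58, -34) − (-10)·(16, 4, 13) = (73, -18, 96).

(73, -18, 96)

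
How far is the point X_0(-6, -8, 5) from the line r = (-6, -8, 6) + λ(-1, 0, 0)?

Direction vector d = (-1, 0, 0).
AP = (0, 0, -1); AP·d = 0, |AP|² = 1, |d|² = 1.
distance² = |AP|² − (AP·d)²/|d|² = 1 − 0/1 = 1, so the distance is 1.

1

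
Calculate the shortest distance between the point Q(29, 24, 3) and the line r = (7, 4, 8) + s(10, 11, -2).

Direction vector d = (10, 11, -2).
AP = (22, 20, -5), and AP × d = (15, -6, 42).
|AP × d|² = 2025 and |d|² = 225, so the distance is √(2025/225) = √9 = 3.

3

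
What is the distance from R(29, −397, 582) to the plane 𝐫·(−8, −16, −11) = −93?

9

d = |(-8)·29 + (-16)·(-397) + (-11)·582 − (-93)| / √(64 + 256 + 121) = |-189| / 21 = 9.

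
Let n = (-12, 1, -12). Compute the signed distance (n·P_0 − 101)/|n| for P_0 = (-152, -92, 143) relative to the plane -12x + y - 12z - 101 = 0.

-5

n·P_0 − 101 = -85.
|n| = 17, so the signed distance is -85/17 = -5.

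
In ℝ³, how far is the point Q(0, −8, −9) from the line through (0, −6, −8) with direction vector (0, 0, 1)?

Direction vector d = (0, 0, 1).
AP = (0, −2, −1); AP·d = -1, |AP|² = 5, |d|² = 1.
distance² = |AP|² − (AP·d)²/|d|² = 5 − 1/1 = 4, so the distance is 2.

2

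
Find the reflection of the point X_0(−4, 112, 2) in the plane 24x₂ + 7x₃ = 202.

(-4, -80, -54)

n = (0, 24, 7), |n|² = 625, n·X_0 − 202 = 2500, so t = 2500/625 = 4.
Foot F = X_0 − 4·n = (−4, 16, −26); the reflection is 2F − X_0 = (−4, −80, −54).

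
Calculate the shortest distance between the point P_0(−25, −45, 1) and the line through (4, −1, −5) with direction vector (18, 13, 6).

√697

Direction vector d = (18, 13, 6).
AP = (−29, −44, 6), and AP × d = (−342, 282, 415).
|AP × d|² = 368713 and |d|² = 529, so the distance is √(368713/529) = √697.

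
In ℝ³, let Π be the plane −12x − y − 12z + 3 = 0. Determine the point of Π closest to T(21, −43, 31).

(-3, -45, 7)

The perpendicular from T has direction n = (−12, −1, −12): r = (21, −43, 31) + λ(−12, −1, −12).
Substitute into the plane: n·(T + λn) = -3 gives -581 + 289λ = -3, so λ = 2.
Foot = (21, −43, 31) + 2·(−12, −1, −12) = (−3, −45, 7).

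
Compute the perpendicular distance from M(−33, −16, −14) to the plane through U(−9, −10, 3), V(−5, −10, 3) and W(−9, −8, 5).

UV = (4, 0, 0) and UW = (0, 2, 2), so a normal is n = UV × UW = (0, −8, 8).
Then n·(−33, −16, −14) − 104 = −88.
|n| = √(0 + 64 + 64) = 8√2, so the distance is |-88|/(8√2) = 11√2/2.

11√2/2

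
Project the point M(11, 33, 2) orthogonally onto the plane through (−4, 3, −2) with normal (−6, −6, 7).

n = (−6, −6, 7), |n|² = 121, and n·M − (-8) = -242.
t = -242/121 = -2, so the foot is M − t·n = (11, 33, 2) − (-2)·(−6, −6, 7) = (−1, 21, 16).

(-1, 21, 16)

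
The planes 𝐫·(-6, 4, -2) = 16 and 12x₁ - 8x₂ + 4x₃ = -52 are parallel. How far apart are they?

5/√14

Divide the second equation by -2 to match normals: -6x₁ + 4x₂ - 2x₃ = 26.
With common normal n = (-6, 4, -2) (|n| = 2√14), the distance is |16 − 26|/|n| = 10/(2√14) = 5√14/14.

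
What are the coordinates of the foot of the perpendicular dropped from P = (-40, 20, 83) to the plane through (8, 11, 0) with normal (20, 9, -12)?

(20, 47, 47)

n = (20, 9, -12), |n|² = 625, and n·P − 259 = -1875.
t = -1875/625 = -3, so the foot is P − t·n = (-40, 20, 83) − (-3)·(20, 9, -12) = (20, 47, 47).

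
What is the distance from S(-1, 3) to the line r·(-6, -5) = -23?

14/√61

d = |(-6)·(-1) + (-5)·3 − (-23)| / √(36 + 25) = |14|/√61 = 14/√61.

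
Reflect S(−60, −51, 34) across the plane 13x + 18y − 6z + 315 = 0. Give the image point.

With n = (13, 18, −6), the signed offset is (n·S − (-315))/|n|² = -1587/529 = -3.
S' = S − 2t·n = (−60, −51, 34) − (-6)·(13, 18, −6) = (18, 57, −2).

(18, 57, -2)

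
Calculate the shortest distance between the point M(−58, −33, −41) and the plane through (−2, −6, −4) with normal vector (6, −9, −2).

The plane has equation n·(r − (−2, −6, −4)) = 0, i.e. n·r = 50.
Then n·(−58, −33, −41) − 50 = −19.
|n| = √(36 + 81 + 4) = 11, so the distance is |-19|/11 = 19/11.

19/11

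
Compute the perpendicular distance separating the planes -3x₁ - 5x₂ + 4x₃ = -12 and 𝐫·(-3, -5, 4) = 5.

17/(5√2)

Both planes have normal n = (-3, -5, 4), |n| = 5√2. Any point on the first plane is at distance |5 − (-12)|/|n| = 17/(5√2) = 17√2/10 from the second.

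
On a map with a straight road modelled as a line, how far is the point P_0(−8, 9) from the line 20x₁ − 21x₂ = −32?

317/29

d = |20·(-8) + (-21)·9 − (-32)| / √(400 + 441) = |-317|/29 = 317/29.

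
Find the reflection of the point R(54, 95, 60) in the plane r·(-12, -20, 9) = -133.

(-18, -25, 114)

n = (-12, -20, 9), |n|² = 625, n·R − (-133) = -1875, so t = -1875/625 = -3.
Foot F = R − (-3)·n = (18, 35, 87); the reflection is 2F − R = (-18, -25, 114).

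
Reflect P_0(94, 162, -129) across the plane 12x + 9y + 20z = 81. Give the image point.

n = (12, 9, 20), |n|² = 625, n·P_0 − 81 = -75, so t = -75/625 = -3/25.
Foot F = P_0 − (-3/25)·n = (2386/25, 4077/25, -633/5); the reflection is 2F − P_0 = (2422/25, 4104/25, -621/5).

(2422/25, 4104/25, -621/5)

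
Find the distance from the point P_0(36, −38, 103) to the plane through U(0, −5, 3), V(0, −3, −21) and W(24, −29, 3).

8

UV = (0, 2, −24) and UW = (24, −24, 0), so a normal is n = UV × UW = (−576, −576, −48).
Then n·(36, −38, 103) − 2736 = −6528.
|n| = √(331776 + 331776 + 2304) = 816, so the distance is |-6528|/816 = 8.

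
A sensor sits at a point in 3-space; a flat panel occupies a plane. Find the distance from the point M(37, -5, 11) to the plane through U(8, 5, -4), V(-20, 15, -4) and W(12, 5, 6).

5/3

UV = (-28, 10, 0) and UW = (4, 0, 10), so a normal is n = UV × UW = (100, 280, -40).
Then n·(37, -5, 11) - 2360 = -500.
|n| = √(10000 + 78400 + 1600) = 300, so the distance is |-500|/300 = 5/3.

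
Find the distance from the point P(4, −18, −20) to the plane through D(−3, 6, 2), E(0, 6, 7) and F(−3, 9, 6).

1/√2

DE = (3, 0, 5) and DF = (0, 3, 4), so a normal is n = DE × DF = (−15, −12, 9).
n = (−15, −12, 9); n·P − (-9) = -15; |n| = 15√2; distance = 15/(15√2) = 1/√2.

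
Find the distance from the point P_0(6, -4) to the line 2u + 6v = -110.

The normal to the line is n = (2, 6) with |n| = 2√10.
|n·P_0 − (-110)| = |-12 − (-110)| = 98, so the distance is 98/(2√10) = 49√10/10.

49/√10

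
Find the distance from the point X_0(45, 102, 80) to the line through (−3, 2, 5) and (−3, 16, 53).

A direction vector is d = (0, 14, 48).
AP = (48, 100, 75); AP·d = 5000, |AP|² = 17929, |d|² = 2500.
distance² = |AP|² − (AP·d)²/|d|² = 17929 − 25000000/2500 = 7929, so the distance is 3√881.

3√881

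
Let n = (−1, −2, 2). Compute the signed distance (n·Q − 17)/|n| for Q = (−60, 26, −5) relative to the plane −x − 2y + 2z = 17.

n·Q − 17 = -19.
|n| = 3, so the signed distance is -19/3.

-19/3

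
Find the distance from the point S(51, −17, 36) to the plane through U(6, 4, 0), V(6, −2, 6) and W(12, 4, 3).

5

UV = (0, −6, 6) and UW = (6, 0, 3), so a normal is n = UV × UW = (−18, 36, 36).
n = (−18, 36, 36); n·P − 36 = -270; |n| = 54; distance = 270/54 = 5.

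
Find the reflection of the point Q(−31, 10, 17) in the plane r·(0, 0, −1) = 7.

With n = (0, 0, −1), the signed offset is (n·Q − 7)/|n|² = -24/1 = -24.
Q' = Q − 2t·n = (−31, 10, 17) − (-48)·(0, 0, −1) = (−31, 10, −31).

(-31, 10, -31)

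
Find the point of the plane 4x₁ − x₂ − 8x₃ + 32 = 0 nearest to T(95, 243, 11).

(91, 244, 19)

n = (4, −1, −8), |n|² = 81, and n·T − (-32) = 81.
t = 81/81 = 1, so the foot is T − t·n = (95, 243, 11) − 1·(4, −1, −8) = (91, 244, 19).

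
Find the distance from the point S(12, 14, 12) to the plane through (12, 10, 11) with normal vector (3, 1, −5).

The plane has equation n·(r − (12, 10, 11)) = 0, i.e. n·r = -9.
n = (3, 1, −5); n·P − (-9) = -1; |n| = √35; distance = 1/√35.

√35/35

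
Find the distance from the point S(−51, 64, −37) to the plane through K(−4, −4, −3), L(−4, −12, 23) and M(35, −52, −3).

4/21

KL = (0, −8, 26) and KM = (39, −48, 0), so a normal is n = KL × KM = (1248, 1014, 312).
d = |1248·(-51) + 1014·64 + 312·(-37) − (-9984)| / √(1557504 + 1028196 + 97344) = |-312| / 1638 = 4/21.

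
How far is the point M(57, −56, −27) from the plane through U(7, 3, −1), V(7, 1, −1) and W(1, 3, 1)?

14√10/5

UV = (0, −2, 0) and UW = (−6, 0, 2), so a normal is n = UV × UW = (−4, 0, −12).
Then n·(57, −56, −27) − (−16) = 112.
|n| = √(16 + 0 + 144) = 4√10, so the distance is |112|/(4√10) = 14√10/5.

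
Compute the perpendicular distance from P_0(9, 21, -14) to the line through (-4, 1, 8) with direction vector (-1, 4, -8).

18

Direction vector d = (-1, 4, -8).
AP = (13, 20, -22); AP·d = 243, |AP|² = 1053, |d|² = 81.
distance² = |AP|² − (AP·d)²/|d|² = 1053 − 59049/81 = 324, so the distance is 18.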